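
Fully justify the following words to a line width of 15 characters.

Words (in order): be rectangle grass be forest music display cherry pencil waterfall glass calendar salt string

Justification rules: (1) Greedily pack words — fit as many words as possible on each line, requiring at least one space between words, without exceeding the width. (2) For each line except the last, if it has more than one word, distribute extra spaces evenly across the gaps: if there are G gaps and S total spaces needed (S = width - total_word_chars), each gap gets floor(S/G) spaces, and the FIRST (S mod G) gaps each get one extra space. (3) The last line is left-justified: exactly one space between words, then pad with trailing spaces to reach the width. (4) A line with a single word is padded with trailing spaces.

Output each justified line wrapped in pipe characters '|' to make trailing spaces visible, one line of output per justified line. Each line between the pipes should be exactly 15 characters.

Answer: |be    rectangle|
|grass be forest|
|music   display|
|cherry   pencil|
|waterfall glass|
|calendar   salt|
|string         |

Derivation:
Line 1: ['be', 'rectangle'] (min_width=12, slack=3)
Line 2: ['grass', 'be', 'forest'] (min_width=15, slack=0)
Line 3: ['music', 'display'] (min_width=13, slack=2)
Line 4: ['cherry', 'pencil'] (min_width=13, slack=2)
Line 5: ['waterfall', 'glass'] (min_width=15, slack=0)
Line 6: ['calendar', 'salt'] (min_width=13, slack=2)
Line 7: ['string'] (min_width=6, slack=9)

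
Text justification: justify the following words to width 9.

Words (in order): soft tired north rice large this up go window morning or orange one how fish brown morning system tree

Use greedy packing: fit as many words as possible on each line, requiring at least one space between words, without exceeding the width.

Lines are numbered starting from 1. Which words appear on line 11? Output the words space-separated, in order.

Line 1: ['soft'] (min_width=4, slack=5)
Line 2: ['tired'] (min_width=5, slack=4)
Line 3: ['north'] (min_width=5, slack=4)
Line 4: ['rice'] (min_width=4, slack=5)
Line 5: ['large'] (min_width=5, slack=4)
Line 6: ['this', 'up'] (min_width=7, slack=2)
Line 7: ['go', 'window'] (min_width=9, slack=0)
Line 8: ['morning'] (min_width=7, slack=2)
Line 9: ['or', 'orange'] (min_width=9, slack=0)
Line 10: ['one', 'how'] (min_width=7, slack=2)
Line 11: ['fish'] (min_width=4, slack=5)
Line 12: ['brown'] (min_width=5, slack=4)
Line 13: ['morning'] (min_width=7, slack=2)
Line 14: ['system'] (min_width=6, slack=3)
Line 15: ['tree'] (min_width=4, slack=5)

Answer: fish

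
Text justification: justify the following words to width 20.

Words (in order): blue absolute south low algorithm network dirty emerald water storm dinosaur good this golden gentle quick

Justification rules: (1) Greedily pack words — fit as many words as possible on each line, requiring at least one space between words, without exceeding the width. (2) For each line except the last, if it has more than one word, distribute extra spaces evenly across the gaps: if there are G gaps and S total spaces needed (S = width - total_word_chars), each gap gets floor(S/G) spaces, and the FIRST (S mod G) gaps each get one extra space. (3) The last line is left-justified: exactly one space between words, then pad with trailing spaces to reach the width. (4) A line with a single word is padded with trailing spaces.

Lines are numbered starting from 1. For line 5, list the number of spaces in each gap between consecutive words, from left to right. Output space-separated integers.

Line 1: ['blue', 'absolute', 'south'] (min_width=19, slack=1)
Line 2: ['low', 'algorithm'] (min_width=13, slack=7)
Line 3: ['network', 'dirty'] (min_width=13, slack=7)
Line 4: ['emerald', 'water', 'storm'] (min_width=19, slack=1)
Line 5: ['dinosaur', 'good', 'this'] (min_width=18, slack=2)
Line 6: ['golden', 'gentle', 'quick'] (min_width=19, slack=1)

Answer: 2 2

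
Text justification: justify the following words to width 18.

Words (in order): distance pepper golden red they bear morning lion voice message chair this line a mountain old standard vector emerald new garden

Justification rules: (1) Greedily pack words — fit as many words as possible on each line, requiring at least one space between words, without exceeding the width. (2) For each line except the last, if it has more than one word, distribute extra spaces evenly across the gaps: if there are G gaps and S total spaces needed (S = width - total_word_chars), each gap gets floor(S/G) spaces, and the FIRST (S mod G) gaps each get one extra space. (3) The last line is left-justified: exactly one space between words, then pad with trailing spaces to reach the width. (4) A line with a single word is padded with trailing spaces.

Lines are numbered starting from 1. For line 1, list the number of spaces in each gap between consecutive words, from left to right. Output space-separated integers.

Line 1: ['distance', 'pepper'] (min_width=15, slack=3)
Line 2: ['golden', 'red', 'they'] (min_width=15, slack=3)
Line 3: ['bear', 'morning', 'lion'] (min_width=17, slack=1)
Line 4: ['voice', 'message'] (min_width=13, slack=5)
Line 5: ['chair', 'this', 'line', 'a'] (min_width=17, slack=1)
Line 6: ['mountain', 'old'] (min_width=12, slack=6)
Line 7: ['standard', 'vector'] (min_width=15, slack=3)
Line 8: ['emerald', 'new', 'garden'] (min_width=18, slack=0)

Answer: 4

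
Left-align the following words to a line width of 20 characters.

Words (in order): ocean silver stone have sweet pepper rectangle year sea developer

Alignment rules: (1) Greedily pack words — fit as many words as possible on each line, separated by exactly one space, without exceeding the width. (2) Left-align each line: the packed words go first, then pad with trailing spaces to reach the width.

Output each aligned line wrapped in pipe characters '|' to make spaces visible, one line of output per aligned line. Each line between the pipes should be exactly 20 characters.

Answer: |ocean silver stone  |
|have sweet pepper   |
|rectangle year sea  |
|developer           |

Derivation:
Line 1: ['ocean', 'silver', 'stone'] (min_width=18, slack=2)
Line 2: ['have', 'sweet', 'pepper'] (min_width=17, slack=3)
Line 3: ['rectangle', 'year', 'sea'] (min_width=18, slack=2)
Line 4: ['developer'] (min_width=9, slack=11)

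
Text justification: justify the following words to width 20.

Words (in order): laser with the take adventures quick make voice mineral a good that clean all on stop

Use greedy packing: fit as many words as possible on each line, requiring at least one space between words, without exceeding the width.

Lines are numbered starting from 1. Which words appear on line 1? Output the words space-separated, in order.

Answer: laser with the take

Derivation:
Line 1: ['laser', 'with', 'the', 'take'] (min_width=19, slack=1)
Line 2: ['adventures', 'quick'] (min_width=16, slack=4)
Line 3: ['make', 'voice', 'mineral', 'a'] (min_width=20, slack=0)
Line 4: ['good', 'that', 'clean', 'all'] (min_width=19, slack=1)
Line 5: ['on', 'stop'] (min_width=7, slack=13)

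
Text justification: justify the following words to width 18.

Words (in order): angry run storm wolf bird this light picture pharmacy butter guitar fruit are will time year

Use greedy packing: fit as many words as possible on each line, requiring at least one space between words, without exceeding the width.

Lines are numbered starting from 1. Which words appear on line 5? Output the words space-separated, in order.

Line 1: ['angry', 'run', 'storm'] (min_width=15, slack=3)
Line 2: ['wolf', 'bird', 'this'] (min_width=14, slack=4)
Line 3: ['light', 'picture'] (min_width=13, slack=5)
Line 4: ['pharmacy', 'butter'] (min_width=15, slack=3)
Line 5: ['guitar', 'fruit', 'are'] (min_width=16, slack=2)
Line 6: ['will', 'time', 'year'] (min_width=14, slack=4)

Answer: guitar fruit are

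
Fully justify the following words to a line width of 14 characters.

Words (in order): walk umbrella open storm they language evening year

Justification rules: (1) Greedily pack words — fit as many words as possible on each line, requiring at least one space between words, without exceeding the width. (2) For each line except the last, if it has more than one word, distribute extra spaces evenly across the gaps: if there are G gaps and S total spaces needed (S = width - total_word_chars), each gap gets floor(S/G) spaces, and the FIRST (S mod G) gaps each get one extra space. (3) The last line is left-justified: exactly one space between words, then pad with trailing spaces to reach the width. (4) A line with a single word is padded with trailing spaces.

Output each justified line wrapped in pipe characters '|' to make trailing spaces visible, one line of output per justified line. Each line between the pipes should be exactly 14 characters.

Answer: |walk  umbrella|
|open     storm|
|they  language|
|evening year  |

Derivation:
Line 1: ['walk', 'umbrella'] (min_width=13, slack=1)
Line 2: ['open', 'storm'] (min_width=10, slack=4)
Line 3: ['they', 'language'] (min_width=13, slack=1)
Line 4: ['evening', 'year'] (min_width=12, slack=2)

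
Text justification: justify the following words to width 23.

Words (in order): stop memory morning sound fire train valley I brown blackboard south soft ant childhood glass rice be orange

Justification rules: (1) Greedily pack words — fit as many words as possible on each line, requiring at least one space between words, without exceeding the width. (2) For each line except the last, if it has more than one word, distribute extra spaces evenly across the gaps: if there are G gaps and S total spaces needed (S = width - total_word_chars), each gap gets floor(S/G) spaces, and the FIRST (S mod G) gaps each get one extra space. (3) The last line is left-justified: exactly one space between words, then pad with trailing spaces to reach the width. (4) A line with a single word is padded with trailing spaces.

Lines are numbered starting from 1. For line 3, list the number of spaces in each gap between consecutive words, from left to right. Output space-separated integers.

Answer: 4 3

Derivation:
Line 1: ['stop', 'memory', 'morning'] (min_width=19, slack=4)
Line 2: ['sound', 'fire', 'train', 'valley'] (min_width=23, slack=0)
Line 3: ['I', 'brown', 'blackboard'] (min_width=18, slack=5)
Line 4: ['south', 'soft', 'ant'] (min_width=14, slack=9)
Line 5: ['childhood', 'glass', 'rice', 'be'] (min_width=23, slack=0)
Line 6: ['orange'] (min_width=6, slack=17)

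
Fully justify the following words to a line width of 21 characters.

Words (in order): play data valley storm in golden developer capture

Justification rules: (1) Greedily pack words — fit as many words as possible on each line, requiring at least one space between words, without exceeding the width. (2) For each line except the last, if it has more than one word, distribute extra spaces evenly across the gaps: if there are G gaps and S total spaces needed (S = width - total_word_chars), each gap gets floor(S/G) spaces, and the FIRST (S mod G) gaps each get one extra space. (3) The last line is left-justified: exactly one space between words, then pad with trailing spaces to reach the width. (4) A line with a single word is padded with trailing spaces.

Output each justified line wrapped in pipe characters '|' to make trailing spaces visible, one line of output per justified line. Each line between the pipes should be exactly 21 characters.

Line 1: ['play', 'data', 'valley'] (min_width=16, slack=5)
Line 2: ['storm', 'in', 'golden'] (min_width=15, slack=6)
Line 3: ['developer', 'capture'] (min_width=17, slack=4)

Answer: |play    data   valley|
|storm    in    golden|
|developer capture    |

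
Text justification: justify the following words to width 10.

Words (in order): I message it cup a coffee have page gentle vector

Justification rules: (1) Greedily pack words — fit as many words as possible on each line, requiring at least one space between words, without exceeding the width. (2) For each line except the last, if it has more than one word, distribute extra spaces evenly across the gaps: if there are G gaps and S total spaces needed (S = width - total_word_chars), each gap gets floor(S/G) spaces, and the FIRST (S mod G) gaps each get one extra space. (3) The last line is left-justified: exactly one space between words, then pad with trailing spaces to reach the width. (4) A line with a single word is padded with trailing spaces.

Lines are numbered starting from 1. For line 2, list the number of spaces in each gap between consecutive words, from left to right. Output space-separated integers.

Answer: 2 2

Derivation:
Line 1: ['I', 'message'] (min_width=9, slack=1)
Line 2: ['it', 'cup', 'a'] (min_width=8, slack=2)
Line 3: ['coffee'] (min_width=6, slack=4)
Line 4: ['have', 'page'] (min_width=9, slack=1)
Line 5: ['gentle'] (min_width=6, slack=4)
Line 6: ['vector'] (min_width=6, slack=4)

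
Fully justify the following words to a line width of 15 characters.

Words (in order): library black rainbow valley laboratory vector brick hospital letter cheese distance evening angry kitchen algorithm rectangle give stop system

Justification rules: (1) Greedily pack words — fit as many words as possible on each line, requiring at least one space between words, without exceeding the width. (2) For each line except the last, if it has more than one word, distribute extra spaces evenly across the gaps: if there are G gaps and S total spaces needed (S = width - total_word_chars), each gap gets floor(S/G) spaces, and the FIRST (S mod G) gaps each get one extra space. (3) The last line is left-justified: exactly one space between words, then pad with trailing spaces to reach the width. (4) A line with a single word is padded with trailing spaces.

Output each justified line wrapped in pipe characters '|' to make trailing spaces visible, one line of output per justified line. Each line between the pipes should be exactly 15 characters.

Answer: |library   black|
|rainbow  valley|
|laboratory     |
|vector    brick|
|hospital letter|
|cheese distance|
|evening   angry|
|kitchen        |
|algorithm      |
|rectangle  give|
|stop system    |

Derivation:
Line 1: ['library', 'black'] (min_width=13, slack=2)
Line 2: ['rainbow', 'valley'] (min_width=14, slack=1)
Line 3: ['laboratory'] (min_width=10, slack=5)
Line 4: ['vector', 'brick'] (min_width=12, slack=3)
Line 5: ['hospital', 'letter'] (min_width=15, slack=0)
Line 6: ['cheese', 'distance'] (min_width=15, slack=0)
Line 7: ['evening', 'angry'] (min_width=13, slack=2)
Line 8: ['kitchen'] (min_width=7, slack=8)
Line 9: ['algorithm'] (min_width=9, slack=6)
Line 10: ['rectangle', 'give'] (min_width=14, slack=1)
Line 11: ['stop', 'system'] (min_width=11, slack=4)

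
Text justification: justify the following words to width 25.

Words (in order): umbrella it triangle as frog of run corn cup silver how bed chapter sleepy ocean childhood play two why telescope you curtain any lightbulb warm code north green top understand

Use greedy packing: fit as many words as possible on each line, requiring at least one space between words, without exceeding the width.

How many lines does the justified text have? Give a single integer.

Line 1: ['umbrella', 'it', 'triangle', 'as'] (min_width=23, slack=2)
Line 2: ['frog', 'of', 'run', 'corn', 'cup'] (min_width=20, slack=5)
Line 3: ['silver', 'how', 'bed', 'chapter'] (min_width=22, slack=3)
Line 4: ['sleepy', 'ocean', 'childhood'] (min_width=22, slack=3)
Line 5: ['play', 'two', 'why', 'telescope'] (min_width=22, slack=3)
Line 6: ['you', 'curtain', 'any', 'lightbulb'] (min_width=25, slack=0)
Line 7: ['warm', 'code', 'north', 'green', 'top'] (min_width=25, slack=0)
Line 8: ['understand'] (min_width=10, slack=15)
Total lines: 8

Answer: 8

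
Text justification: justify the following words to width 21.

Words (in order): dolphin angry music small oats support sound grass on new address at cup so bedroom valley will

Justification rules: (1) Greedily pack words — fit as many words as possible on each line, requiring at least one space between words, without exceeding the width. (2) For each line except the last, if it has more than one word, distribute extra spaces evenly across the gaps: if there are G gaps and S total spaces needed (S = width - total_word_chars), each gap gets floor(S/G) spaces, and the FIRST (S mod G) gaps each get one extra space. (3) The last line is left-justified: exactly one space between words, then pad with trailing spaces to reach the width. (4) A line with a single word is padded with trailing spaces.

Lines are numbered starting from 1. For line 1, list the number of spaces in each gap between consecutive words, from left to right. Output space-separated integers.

Answer: 2 2

Derivation:
Line 1: ['dolphin', 'angry', 'music'] (min_width=19, slack=2)
Line 2: ['small', 'oats', 'support'] (min_width=18, slack=3)
Line 3: ['sound', 'grass', 'on', 'new'] (min_width=18, slack=3)
Line 4: ['address', 'at', 'cup', 'so'] (min_width=17, slack=4)
Line 5: ['bedroom', 'valley', 'will'] (min_width=19, slack=2)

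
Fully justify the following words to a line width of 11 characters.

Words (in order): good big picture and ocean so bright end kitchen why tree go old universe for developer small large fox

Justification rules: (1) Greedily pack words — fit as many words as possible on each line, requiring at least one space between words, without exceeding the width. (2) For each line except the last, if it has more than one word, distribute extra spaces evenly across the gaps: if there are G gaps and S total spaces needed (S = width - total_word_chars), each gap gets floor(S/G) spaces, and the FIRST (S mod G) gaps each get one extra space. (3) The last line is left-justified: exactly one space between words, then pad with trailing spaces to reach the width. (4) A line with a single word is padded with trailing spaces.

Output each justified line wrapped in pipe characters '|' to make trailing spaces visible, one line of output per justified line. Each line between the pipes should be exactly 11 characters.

Answer: |good    big|
|picture and|
|ocean    so|
|bright  end|
|kitchen why|
|tree go old|
|universe   |
|for        |
|developer  |
|small large|
|fox        |

Derivation:
Line 1: ['good', 'big'] (min_width=8, slack=3)
Line 2: ['picture', 'and'] (min_width=11, slack=0)
Line 3: ['ocean', 'so'] (min_width=8, slack=3)
Line 4: ['bright', 'end'] (min_width=10, slack=1)
Line 5: ['kitchen', 'why'] (min_width=11, slack=0)
Line 6: ['tree', 'go', 'old'] (min_width=11, slack=0)
Line 7: ['universe'] (min_width=8, slack=3)
Line 8: ['for'] (min_width=3, slack=8)
Line 9: ['developer'] (min_width=9, slack=2)
Line 10: ['small', 'large'] (min_width=11, slack=0)
Line 11: ['fox'] (min_width=3, slack=8)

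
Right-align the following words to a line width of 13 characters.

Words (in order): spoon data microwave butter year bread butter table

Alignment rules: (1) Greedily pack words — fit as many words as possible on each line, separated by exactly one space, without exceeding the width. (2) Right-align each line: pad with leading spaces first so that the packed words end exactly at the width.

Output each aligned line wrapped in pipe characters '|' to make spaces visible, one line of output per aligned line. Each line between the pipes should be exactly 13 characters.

Line 1: ['spoon', 'data'] (min_width=10, slack=3)
Line 2: ['microwave'] (min_width=9, slack=4)
Line 3: ['butter', 'year'] (min_width=11, slack=2)
Line 4: ['bread', 'butter'] (min_width=12, slack=1)
Line 5: ['table'] (min_width=5, slack=8)

Answer: |   spoon data|
|    microwave|
|  butter year|
| bread butter|
|        table|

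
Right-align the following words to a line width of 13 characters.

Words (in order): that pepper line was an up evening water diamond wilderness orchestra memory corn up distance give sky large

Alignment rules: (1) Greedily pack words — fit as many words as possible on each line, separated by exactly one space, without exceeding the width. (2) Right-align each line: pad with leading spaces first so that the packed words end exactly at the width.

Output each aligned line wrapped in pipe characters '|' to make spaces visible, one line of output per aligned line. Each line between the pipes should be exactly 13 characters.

Line 1: ['that', 'pepper'] (min_width=11, slack=2)
Line 2: ['line', 'was', 'an'] (min_width=11, slack=2)
Line 3: ['up', 'evening'] (min_width=10, slack=3)
Line 4: ['water', 'diamond'] (min_width=13, slack=0)
Line 5: ['wilderness'] (min_width=10, slack=3)
Line 6: ['orchestra'] (min_width=9, slack=4)
Line 7: ['memory', 'corn'] (min_width=11, slack=2)
Line 8: ['up', 'distance'] (min_width=11, slack=2)
Line 9: ['give', 'sky'] (min_width=8, slack=5)
Line 10: ['large'] (min_width=5, slack=8)

Answer: |  that pepper|
|  line was an|
|   up evening|
|water diamond|
|   wilderness|
|    orchestra|
|  memory corn|
|  up distance|
|     give sky|
|        large|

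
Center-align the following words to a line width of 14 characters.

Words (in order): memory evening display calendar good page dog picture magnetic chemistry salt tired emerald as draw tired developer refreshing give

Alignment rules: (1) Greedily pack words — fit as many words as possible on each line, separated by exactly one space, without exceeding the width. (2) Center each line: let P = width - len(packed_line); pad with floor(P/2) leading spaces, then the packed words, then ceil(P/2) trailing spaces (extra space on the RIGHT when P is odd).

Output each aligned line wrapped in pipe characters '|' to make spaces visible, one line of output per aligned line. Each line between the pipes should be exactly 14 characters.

Line 1: ['memory', 'evening'] (min_width=14, slack=0)
Line 2: ['display'] (min_width=7, slack=7)
Line 3: ['calendar', 'good'] (min_width=13, slack=1)
Line 4: ['page', 'dog'] (min_width=8, slack=6)
Line 5: ['picture'] (min_width=7, slack=7)
Line 6: ['magnetic'] (min_width=8, slack=6)
Line 7: ['chemistry', 'salt'] (min_width=14, slack=0)
Line 8: ['tired', 'emerald'] (min_width=13, slack=1)
Line 9: ['as', 'draw', 'tired'] (min_width=13, slack=1)
Line 10: ['developer'] (min_width=9, slack=5)
Line 11: ['refreshing'] (min_width=10, slack=4)
Line 12: ['give'] (min_width=4, slack=10)

Answer: |memory evening|
|   display    |
|calendar good |
|   page dog   |
|   picture    |
|   magnetic   |
|chemistry salt|
|tired emerald |
|as draw tired |
|  developer   |
|  refreshing  |
|     give     |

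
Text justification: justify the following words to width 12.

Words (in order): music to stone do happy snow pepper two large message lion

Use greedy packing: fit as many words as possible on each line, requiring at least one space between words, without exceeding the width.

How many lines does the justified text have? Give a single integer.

Answer: 6

Derivation:
Line 1: ['music', 'to'] (min_width=8, slack=4)
Line 2: ['stone', 'do'] (min_width=8, slack=4)
Line 3: ['happy', 'snow'] (min_width=10, slack=2)
Line 4: ['pepper', 'two'] (min_width=10, slack=2)
Line 5: ['large'] (min_width=5, slack=7)
Line 6: ['message', 'lion'] (min_width=12, slack=0)
Total lines: 6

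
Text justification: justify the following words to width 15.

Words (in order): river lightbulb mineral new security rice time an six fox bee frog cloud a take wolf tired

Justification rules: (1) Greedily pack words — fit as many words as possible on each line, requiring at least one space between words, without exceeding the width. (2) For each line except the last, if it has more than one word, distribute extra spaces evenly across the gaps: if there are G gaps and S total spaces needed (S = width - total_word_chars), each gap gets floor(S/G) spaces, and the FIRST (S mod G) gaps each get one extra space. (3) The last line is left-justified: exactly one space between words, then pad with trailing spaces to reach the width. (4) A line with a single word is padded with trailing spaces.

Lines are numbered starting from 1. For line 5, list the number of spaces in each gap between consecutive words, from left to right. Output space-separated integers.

Line 1: ['river', 'lightbulb'] (min_width=15, slack=0)
Line 2: ['mineral', 'new'] (min_width=11, slack=4)
Line 3: ['security', 'rice'] (min_width=13, slack=2)
Line 4: ['time', 'an', 'six', 'fox'] (min_width=15, slack=0)
Line 5: ['bee', 'frog', 'cloud'] (min_width=14, slack=1)
Line 6: ['a', 'take', 'wolf'] (min_width=11, slack=4)
Line 7: ['tired'] (min_width=5, slack=10)

Answer: 2 1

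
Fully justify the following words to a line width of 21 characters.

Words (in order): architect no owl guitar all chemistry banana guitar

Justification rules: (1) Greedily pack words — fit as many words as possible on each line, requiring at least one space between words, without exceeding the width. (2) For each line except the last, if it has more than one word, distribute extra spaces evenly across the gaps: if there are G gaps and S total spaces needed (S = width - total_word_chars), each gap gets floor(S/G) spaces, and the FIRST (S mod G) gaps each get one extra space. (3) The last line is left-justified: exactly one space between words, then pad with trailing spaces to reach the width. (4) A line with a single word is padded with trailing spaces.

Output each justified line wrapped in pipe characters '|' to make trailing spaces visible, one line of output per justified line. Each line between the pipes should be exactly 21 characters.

Answer: |architect    no   owl|
|guitar  all chemistry|
|banana guitar        |

Derivation:
Line 1: ['architect', 'no', 'owl'] (min_width=16, slack=5)
Line 2: ['guitar', 'all', 'chemistry'] (min_width=20, slack=1)
Line 3: ['banana', 'guitar'] (min_width=13, slack=8)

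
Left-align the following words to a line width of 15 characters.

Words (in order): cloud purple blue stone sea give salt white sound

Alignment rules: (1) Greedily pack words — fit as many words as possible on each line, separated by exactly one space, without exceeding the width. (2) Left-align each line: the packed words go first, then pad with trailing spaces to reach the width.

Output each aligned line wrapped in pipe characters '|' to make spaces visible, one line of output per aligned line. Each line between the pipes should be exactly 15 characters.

Line 1: ['cloud', 'purple'] (min_width=12, slack=3)
Line 2: ['blue', 'stone', 'sea'] (min_width=14, slack=1)
Line 3: ['give', 'salt', 'white'] (min_width=15, slack=0)
Line 4: ['sound'] (min_width=5, slack=10)

Answer: |cloud purple   |
|blue stone sea |
|give salt white|
|sound          |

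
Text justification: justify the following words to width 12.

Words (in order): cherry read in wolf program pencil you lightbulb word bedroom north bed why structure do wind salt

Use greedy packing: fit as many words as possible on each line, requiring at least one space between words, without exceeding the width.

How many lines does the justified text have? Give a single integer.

Line 1: ['cherry', 'read'] (min_width=11, slack=1)
Line 2: ['in', 'wolf'] (min_width=7, slack=5)
Line 3: ['program'] (min_width=7, slack=5)
Line 4: ['pencil', 'you'] (min_width=10, slack=2)
Line 5: ['lightbulb'] (min_width=9, slack=3)
Line 6: ['word', 'bedroom'] (min_width=12, slack=0)
Line 7: ['north', 'bed'] (min_width=9, slack=3)
Line 8: ['why'] (min_width=3, slack=9)
Line 9: ['structure', 'do'] (min_width=12, slack=0)
Line 10: ['wind', 'salt'] (min_width=9, slack=3)
Total lines: 10

Answer: 10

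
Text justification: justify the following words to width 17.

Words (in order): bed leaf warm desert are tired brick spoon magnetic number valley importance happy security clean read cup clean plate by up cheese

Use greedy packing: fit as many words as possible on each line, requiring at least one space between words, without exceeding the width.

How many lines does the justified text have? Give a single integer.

Answer: 9

Derivation:
Line 1: ['bed', 'leaf', 'warm'] (min_width=13, slack=4)
Line 2: ['desert', 'are', 'tired'] (min_width=16, slack=1)
Line 3: ['brick', 'spoon'] (min_width=11, slack=6)
Line 4: ['magnetic', 'number'] (min_width=15, slack=2)
Line 5: ['valley', 'importance'] (min_width=17, slack=0)
Line 6: ['happy', 'security'] (min_width=14, slack=3)
Line 7: ['clean', 'read', 'cup'] (min_width=14, slack=3)
Line 8: ['clean', 'plate', 'by', 'up'] (min_width=17, slack=0)
Line 9: ['cheese'] (min_width=6, slack=11)
Total lines: 9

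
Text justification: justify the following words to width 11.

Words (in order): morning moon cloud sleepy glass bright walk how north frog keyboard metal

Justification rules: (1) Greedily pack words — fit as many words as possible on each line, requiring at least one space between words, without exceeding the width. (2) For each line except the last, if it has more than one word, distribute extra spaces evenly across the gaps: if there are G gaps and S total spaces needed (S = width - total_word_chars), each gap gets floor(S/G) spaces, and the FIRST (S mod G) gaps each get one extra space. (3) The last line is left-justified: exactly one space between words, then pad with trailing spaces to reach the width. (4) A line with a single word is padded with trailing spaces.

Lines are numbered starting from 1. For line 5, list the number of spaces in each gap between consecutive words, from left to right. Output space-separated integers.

Answer: 1

Derivation:
Line 1: ['morning'] (min_width=7, slack=4)
Line 2: ['moon', 'cloud'] (min_width=10, slack=1)
Line 3: ['sleepy'] (min_width=6, slack=5)
Line 4: ['glass'] (min_width=5, slack=6)
Line 5: ['bright', 'walk'] (min_width=11, slack=0)
Line 6: ['how', 'north'] (min_width=9, slack=2)
Line 7: ['frog'] (min_width=4, slack=7)
Line 8: ['keyboard'] (min_width=8, slack=3)
Line 9: ['metal'] (min_width=5, slack=6)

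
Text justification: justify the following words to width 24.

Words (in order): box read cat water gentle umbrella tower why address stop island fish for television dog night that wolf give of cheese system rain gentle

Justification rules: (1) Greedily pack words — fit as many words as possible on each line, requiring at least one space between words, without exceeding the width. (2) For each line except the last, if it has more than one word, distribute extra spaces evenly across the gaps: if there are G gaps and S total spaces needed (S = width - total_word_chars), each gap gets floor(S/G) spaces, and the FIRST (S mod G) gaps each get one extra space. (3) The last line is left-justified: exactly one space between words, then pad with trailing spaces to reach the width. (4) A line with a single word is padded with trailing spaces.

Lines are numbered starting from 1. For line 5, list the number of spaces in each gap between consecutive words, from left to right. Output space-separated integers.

Answer: 2 1 1 1

Derivation:
Line 1: ['box', 'read', 'cat', 'water'] (min_width=18, slack=6)
Line 2: ['gentle', 'umbrella', 'tower'] (min_width=21, slack=3)
Line 3: ['why', 'address', 'stop', 'island'] (min_width=23, slack=1)
Line 4: ['fish', 'for', 'television', 'dog'] (min_width=23, slack=1)
Line 5: ['night', 'that', 'wolf', 'give', 'of'] (min_width=23, slack=1)
Line 6: ['cheese', 'system', 'rain'] (min_width=18, slack=6)
Line 7: ['gentle'] (min_width=6, slack=18)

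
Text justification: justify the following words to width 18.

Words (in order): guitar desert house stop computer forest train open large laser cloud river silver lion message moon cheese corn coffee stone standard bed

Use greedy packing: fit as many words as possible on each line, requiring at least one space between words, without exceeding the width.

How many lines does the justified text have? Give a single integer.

Line 1: ['guitar', 'desert'] (min_width=13, slack=5)
Line 2: ['house', 'stop'] (min_width=10, slack=8)
Line 3: ['computer', 'forest'] (min_width=15, slack=3)
Line 4: ['train', 'open', 'large'] (min_width=16, slack=2)
Line 5: ['laser', 'cloud', 'river'] (min_width=17, slack=1)
Line 6: ['silver', 'lion'] (min_width=11, slack=7)
Line 7: ['message', 'moon'] (min_width=12, slack=6)
Line 8: ['cheese', 'corn', 'coffee'] (min_width=18, slack=0)
Line 9: ['stone', 'standard', 'bed'] (min_width=18, slack=0)
Total lines: 9

Answer: 9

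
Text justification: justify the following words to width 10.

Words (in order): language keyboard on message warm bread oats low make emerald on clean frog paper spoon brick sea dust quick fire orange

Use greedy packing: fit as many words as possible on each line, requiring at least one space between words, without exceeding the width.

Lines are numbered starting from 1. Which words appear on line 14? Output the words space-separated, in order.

Line 1: ['language'] (min_width=8, slack=2)
Line 2: ['keyboard'] (min_width=8, slack=2)
Line 3: ['on', 'message'] (min_width=10, slack=0)
Line 4: ['warm', 'bread'] (min_width=10, slack=0)
Line 5: ['oats', 'low'] (min_width=8, slack=2)
Line 6: ['make'] (min_width=4, slack=6)
Line 7: ['emerald', 'on'] (min_width=10, slack=0)
Line 8: ['clean', 'frog'] (min_width=10, slack=0)
Line 9: ['paper'] (min_width=5, slack=5)
Line 10: ['spoon'] (min_width=5, slack=5)
Line 11: ['brick', 'sea'] (min_width=9, slack=1)
Line 12: ['dust', 'quick'] (min_width=10, slack=0)
Line 13: ['fire'] (min_width=4, slack=6)
Line 14: ['orange'] (min_width=6, slack=4)

Answer: orange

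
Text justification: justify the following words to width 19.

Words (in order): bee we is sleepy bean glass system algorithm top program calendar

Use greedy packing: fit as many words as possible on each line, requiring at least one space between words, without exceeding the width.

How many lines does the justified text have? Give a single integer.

Line 1: ['bee', 'we', 'is', 'sleepy'] (min_width=16, slack=3)
Line 2: ['bean', 'glass', 'system'] (min_width=17, slack=2)
Line 3: ['algorithm', 'top'] (min_width=13, slack=6)
Line 4: ['program', 'calendar'] (min_width=16, slack=3)
Total lines: 4

Answer: 4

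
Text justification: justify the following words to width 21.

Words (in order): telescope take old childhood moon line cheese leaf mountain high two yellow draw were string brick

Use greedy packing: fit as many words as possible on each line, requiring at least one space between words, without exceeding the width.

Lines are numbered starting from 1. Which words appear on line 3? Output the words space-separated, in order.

Line 1: ['telescope', 'take', 'old'] (min_width=18, slack=3)
Line 2: ['childhood', 'moon', 'line'] (min_width=19, slack=2)
Line 3: ['cheese', 'leaf', 'mountain'] (min_width=20, slack=1)
Line 4: ['high', 'two', 'yellow', 'draw'] (min_width=20, slack=1)
Line 5: ['were', 'string', 'brick'] (min_width=17, slack=4)

Answer: cheese leaf mountain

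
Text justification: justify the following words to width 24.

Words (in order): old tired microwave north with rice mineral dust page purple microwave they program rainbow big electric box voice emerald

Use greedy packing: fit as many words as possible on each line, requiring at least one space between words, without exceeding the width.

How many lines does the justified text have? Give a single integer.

Line 1: ['old', 'tired', 'microwave'] (min_width=19, slack=5)
Line 2: ['north', 'with', 'rice', 'mineral'] (min_width=23, slack=1)
Line 3: ['dust', 'page', 'purple'] (min_width=16, slack=8)
Line 4: ['microwave', 'they', 'program'] (min_width=22, slack=2)
Line 5: ['rainbow', 'big', 'electric', 'box'] (min_width=24, slack=0)
Line 6: ['voice', 'emerald'] (min_width=13, slack=11)
Total lines: 6

Answer: 6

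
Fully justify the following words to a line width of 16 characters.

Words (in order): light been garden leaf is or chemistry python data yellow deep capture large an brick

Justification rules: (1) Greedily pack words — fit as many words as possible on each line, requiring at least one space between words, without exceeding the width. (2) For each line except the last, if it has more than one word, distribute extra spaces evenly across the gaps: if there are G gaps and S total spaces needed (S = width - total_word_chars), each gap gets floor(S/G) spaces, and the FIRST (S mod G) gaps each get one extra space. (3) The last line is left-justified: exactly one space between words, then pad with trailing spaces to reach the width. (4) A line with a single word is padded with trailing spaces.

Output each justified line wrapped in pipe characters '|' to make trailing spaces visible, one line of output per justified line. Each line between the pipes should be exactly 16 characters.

Line 1: ['light', 'been'] (min_width=10, slack=6)
Line 2: ['garden', 'leaf', 'is'] (min_width=14, slack=2)
Line 3: ['or', 'chemistry'] (min_width=12, slack=4)
Line 4: ['python', 'data'] (min_width=11, slack=5)
Line 5: ['yellow', 'deep'] (min_width=11, slack=5)
Line 6: ['capture', 'large', 'an'] (min_width=16, slack=0)
Line 7: ['brick'] (min_width=5, slack=11)

Answer: |light       been|
|garden  leaf  is|
|or     chemistry|
|python      data|
|yellow      deep|
|capture large an|
|brick           |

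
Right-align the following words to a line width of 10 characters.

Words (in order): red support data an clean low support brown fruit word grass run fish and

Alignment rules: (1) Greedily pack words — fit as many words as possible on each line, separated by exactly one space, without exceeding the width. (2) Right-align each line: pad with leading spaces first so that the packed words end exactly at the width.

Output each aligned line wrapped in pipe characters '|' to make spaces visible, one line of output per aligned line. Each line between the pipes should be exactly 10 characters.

Answer: |       red|
|   support|
|   data an|
| clean low|
|   support|
|     brown|
|fruit word|
| grass run|
|  fish and|

Derivation:
Line 1: ['red'] (min_width=3, slack=7)
Line 2: ['support'] (min_width=7, slack=3)
Line 3: ['data', 'an'] (min_width=7, slack=3)
Line 4: ['clean', 'low'] (min_width=9, slack=1)
Line 5: ['support'] (min_width=7, slack=3)
Line 6: ['brown'] (min_width=5, slack=5)
Line 7: ['fruit', 'word'] (min_width=10, slack=0)
Line 8: ['grass', 'run'] (min_width=9, slack=1)
Line 9: ['fish', 'and'] (min_width=8, slack=2)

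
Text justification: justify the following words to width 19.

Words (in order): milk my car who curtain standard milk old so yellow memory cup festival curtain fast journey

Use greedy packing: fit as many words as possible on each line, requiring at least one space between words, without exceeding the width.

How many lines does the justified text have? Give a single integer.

Answer: 6

Derivation:
Line 1: ['milk', 'my', 'car', 'who'] (min_width=15, slack=4)
Line 2: ['curtain', 'standard'] (min_width=16, slack=3)
Line 3: ['milk', 'old', 'so', 'yellow'] (min_width=18, slack=1)
Line 4: ['memory', 'cup', 'festival'] (min_width=19, slack=0)
Line 5: ['curtain', 'fast'] (min_width=12, slack=7)
Line 6: ['journey'] (min_width=7, slack=12)
Total lines: 6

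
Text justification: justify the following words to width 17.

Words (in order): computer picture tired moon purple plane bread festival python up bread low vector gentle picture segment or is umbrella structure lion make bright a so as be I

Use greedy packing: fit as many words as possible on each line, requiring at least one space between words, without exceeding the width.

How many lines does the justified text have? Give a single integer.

Answer: 11

Derivation:
Line 1: ['computer', 'picture'] (min_width=16, slack=1)
Line 2: ['tired', 'moon', 'purple'] (min_width=17, slack=0)
Line 3: ['plane', 'bread'] (min_width=11, slack=6)
Line 4: ['festival', 'python'] (min_width=15, slack=2)
Line 5: ['up', 'bread', 'low'] (min_width=12, slack=5)
Line 6: ['vector', 'gentle'] (min_width=13, slack=4)
Line 7: ['picture', 'segment'] (min_width=15, slack=2)
Line 8: ['or', 'is', 'umbrella'] (min_width=14, slack=3)
Line 9: ['structure', 'lion'] (min_width=14, slack=3)
Line 10: ['make', 'bright', 'a', 'so'] (min_width=16, slack=1)
Line 11: ['as', 'be', 'I'] (min_width=7, slack=10)
Total lines: 11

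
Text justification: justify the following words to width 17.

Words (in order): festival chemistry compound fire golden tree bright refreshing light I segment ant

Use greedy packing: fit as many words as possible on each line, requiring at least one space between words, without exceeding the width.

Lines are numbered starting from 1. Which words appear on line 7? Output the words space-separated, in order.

Answer: ant

Derivation:
Line 1: ['festival'] (min_width=8, slack=9)
Line 2: ['chemistry'] (min_width=9, slack=8)
Line 3: ['compound', 'fire'] (min_width=13, slack=4)
Line 4: ['golden', 'tree'] (min_width=11, slack=6)
Line 5: ['bright', 'refreshing'] (min_width=17, slack=0)
Line 6: ['light', 'I', 'segment'] (min_width=15, slack=2)
Line 7: ['ant'] (min_width=3, slack=14)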